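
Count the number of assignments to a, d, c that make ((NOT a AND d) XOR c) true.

Satisfying assignments: (0,0,1), (0,1,0), (1,0,1), (1,1,1)
Count: 4 out of 8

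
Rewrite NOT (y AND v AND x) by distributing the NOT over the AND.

NOT y OR NOT v OR NOT x
De Morgan's: NOT(AND of terms) = OR of negations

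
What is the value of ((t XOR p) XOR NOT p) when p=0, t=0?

Substituting: ((0 XOR 0) XOR NOT 0)
= 1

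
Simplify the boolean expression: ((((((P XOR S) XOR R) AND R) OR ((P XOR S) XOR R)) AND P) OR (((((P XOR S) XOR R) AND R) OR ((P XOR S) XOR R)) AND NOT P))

By distribution ((E AND v) OR (E AND NOT v) = E) then absorption (E OR (E AND v) = E):
= ((P XOR S) XOR R)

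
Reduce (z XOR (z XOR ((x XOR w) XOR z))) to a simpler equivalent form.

By XOR self-cancellation ((E XOR v) XOR v = E):
= ((x XOR w) XOR z)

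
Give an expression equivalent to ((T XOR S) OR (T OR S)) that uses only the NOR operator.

((((((T NOR S) NOR (T NOR S)) NOR ((T NOR S) NOR (T NOR S))) NOR ((((T NOR T) NOR (S NOR S)) NOR ((T NOR T) NOR (S NOR S))) NOR (((T NOR T) NOR (S NOR S)) NOR ((T NOR T) NOR (S NOR S))))) NOR ((T NOR S) NOR (T NOR S))) NOR (((((T NOR S) NOR (T NOR S)) NOR ((T NOR S) NOR (T NOR S))) NOR ((((T NOR T) NOR (S NOR S)) NOR ((T NOR T) NOR (S NOR S))) NOR (((T NOR T) NOR (S NOR S)) NOR ((T NOR T) NOR (S NOR S))))) NOR ((T NOR S) NOR (T NOR S))))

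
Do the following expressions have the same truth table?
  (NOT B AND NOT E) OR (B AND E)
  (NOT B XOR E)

Yes, they are equivalent — the two output columns agree on all 4 assignments:
B | E | Expression 1 | Expression 2
-----------------------------------
0 | 0 | 1 | 1
0 | 1 | 0 | 0
1 | 0 | 0 | 0
1 | 1 | 1 | 1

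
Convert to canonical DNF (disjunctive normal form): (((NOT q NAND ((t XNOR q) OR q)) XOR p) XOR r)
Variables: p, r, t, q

(NOT p AND NOT r AND NOT t AND q) OR (NOT p AND NOT r AND t AND NOT q) OR (NOT p AND NOT r AND t AND q) OR (NOT p AND r AND NOT t AND NOT q) OR (p AND NOT r AND NOT t AND NOT q) OR (p AND r AND NOT t AND q) OR (p AND r AND t AND NOT q) OR (p AND r AND t AND q)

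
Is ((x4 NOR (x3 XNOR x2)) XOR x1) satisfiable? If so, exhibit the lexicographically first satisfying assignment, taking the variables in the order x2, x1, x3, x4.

x2=0, x1=0, x3=1, x4=0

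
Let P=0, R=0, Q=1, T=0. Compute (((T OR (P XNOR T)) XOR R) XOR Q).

Substituting: (((0 OR (0 XNOR 0)) XOR 0) XOR 1)
= 0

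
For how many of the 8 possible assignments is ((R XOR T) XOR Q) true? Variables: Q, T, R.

Satisfying assignments: (0,0,1), (0,1,0), (1,0,0), (1,1,1)
Count: 4 out of 8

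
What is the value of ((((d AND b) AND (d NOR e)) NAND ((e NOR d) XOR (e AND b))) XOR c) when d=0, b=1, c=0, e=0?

Substituting: ((((0 AND 1) AND (0 NOR 0)) NAND ((0 NOR 0) XOR (0 AND 1))) XOR 0)
= 1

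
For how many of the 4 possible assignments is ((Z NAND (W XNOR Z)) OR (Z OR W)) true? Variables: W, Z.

Satisfying assignments: (0,0), (0,1), (1,0), (1,1)
Count: 4 out of 4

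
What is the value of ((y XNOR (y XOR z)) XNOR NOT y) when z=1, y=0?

Substituting: ((0 XNOR (0 XOR 1)) XNOR NOT 0)
= 0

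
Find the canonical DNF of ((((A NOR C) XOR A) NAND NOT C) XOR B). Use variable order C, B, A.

(NOT C AND B AND NOT A) OR (NOT C AND B AND A) OR (C AND NOT B AND NOT A) OR (C AND NOT B AND A)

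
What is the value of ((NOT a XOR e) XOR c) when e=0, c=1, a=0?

Substituting: ((NOT 0 XOR 0) XOR 1)
= 0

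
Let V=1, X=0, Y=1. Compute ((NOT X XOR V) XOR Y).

Substituting: ((NOT 0 XOR 1) XOR 1)
= 1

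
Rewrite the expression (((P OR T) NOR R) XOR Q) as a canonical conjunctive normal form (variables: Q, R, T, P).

(Q OR R OR T OR NOT P) AND (Q OR R OR NOT T OR P) AND (Q OR R OR NOT T OR NOT P) AND (Q OR NOT R OR T OR P) AND (Q OR NOT R OR T OR NOT P) AND (Q OR NOT R OR NOT T OR P) AND (Q OR NOT R OR NOT T OR NOT P) AND (NOT Q OR R OR T OR P)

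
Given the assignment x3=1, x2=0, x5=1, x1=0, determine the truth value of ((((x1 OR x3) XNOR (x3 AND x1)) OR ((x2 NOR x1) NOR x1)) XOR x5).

Substituting: ((((0 OR 1) XNOR (1 AND 0)) OR ((0 NOR 0) NOR 0)) XOR 1)
= 1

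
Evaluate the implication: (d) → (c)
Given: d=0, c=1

Antecedent (d) = 0; consequent (c) = 1.
0 → 1 = 1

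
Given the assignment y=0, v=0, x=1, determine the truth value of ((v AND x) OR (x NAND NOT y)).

Substituting: ((0 AND 1) OR (1 NAND NOT 0))
= 0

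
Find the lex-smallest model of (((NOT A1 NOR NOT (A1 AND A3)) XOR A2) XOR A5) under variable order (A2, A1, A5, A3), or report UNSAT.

A2=0, A1=0, A5=1, A3=0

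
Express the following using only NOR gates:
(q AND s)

((q NOR q) NOR (s NOR s))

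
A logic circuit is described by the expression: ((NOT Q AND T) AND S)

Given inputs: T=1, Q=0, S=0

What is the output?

Substituting: ((NOT 0 AND 1) AND 0)
= 0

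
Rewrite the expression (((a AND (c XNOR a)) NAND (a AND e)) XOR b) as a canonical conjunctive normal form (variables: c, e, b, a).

(c OR e OR NOT b OR a) AND (c OR e OR NOT b OR NOT a) AND (c OR NOT e OR NOT b OR a) AND (c OR NOT e OR NOT b OR NOT a) AND (NOT c OR e OR NOT b OR a) AND (NOT c OR e OR NOT b OR NOT a) AND (NOT c OR NOT e OR b OR NOT a) AND (NOT c OR NOT e OR NOT b OR a)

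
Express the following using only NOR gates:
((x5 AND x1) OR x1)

((((x5 NOR x5) NOR (x1 NOR x1)) NOR x1) NOR (((x5 NOR x5) NOR (x1 NOR x1)) NOR x1))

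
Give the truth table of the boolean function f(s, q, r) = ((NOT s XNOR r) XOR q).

s | q | r | Output
------------------
0 | 0 | 0 | 0
0 | 0 | 1 | 1
0 | 1 | 0 | 1
0 | 1 | 1 | 0
1 | 0 | 0 | 1
1 | 0 | 1 | 0
1 | 1 | 0 | 0
1 | 1 | 1 | 1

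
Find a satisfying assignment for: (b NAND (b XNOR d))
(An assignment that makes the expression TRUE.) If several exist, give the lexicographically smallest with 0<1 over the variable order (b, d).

b=0, d=0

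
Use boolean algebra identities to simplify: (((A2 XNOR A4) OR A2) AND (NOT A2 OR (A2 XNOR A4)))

By distribution ((E OR v) AND (E OR NOT v) = E):
= (A2 XNOR A4)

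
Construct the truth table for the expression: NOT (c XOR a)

c | a | Output
--------------
0 | 0 | 1
0 | 1 | 0
1 | 0 | 0
1 | 1 | 1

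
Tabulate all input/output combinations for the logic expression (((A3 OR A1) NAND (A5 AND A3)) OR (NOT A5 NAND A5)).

A5 | A3 | A1 | Output
---------------------
0 | 0 | 0 | 1
0 | 0 | 1 | 1
0 | 1 | 0 | 1
0 | 1 | 1 | 1
1 | 0 | 0 | 1
1 | 0 | 1 | 1
1 | 1 | 0 | 1
1 | 1 | 1 | 1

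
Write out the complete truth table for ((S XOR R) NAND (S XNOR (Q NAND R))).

R | Q | S | Output
------------------
0 | 0 | 0 | 1
0 | 0 | 1 | 0
0 | 1 | 0 | 1
0 | 1 | 1 | 0
1 | 0 | 0 | 1
1 | 0 | 1 | 1
1 | 1 | 0 | 0
1 | 1 | 1 | 1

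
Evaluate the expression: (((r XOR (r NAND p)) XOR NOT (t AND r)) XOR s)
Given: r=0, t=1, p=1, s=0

Substituting: (((0 XOR (0 NAND 1)) XOR NOT (1 AND 0)) XOR 0)
= 0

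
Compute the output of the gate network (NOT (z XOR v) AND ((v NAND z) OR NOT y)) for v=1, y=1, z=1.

Substituting: (NOT (1 XOR 1) AND ((1 NAND 1) OR NOT 1))
= 0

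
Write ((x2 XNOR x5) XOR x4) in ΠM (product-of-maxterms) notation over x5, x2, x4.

ΠM(1, 2, 4, 7) = (x5 OR x2 OR NOT x4) AND (x5 OR NOT x2 OR x4) AND (NOT x5 OR x2 OR x4) AND (NOT x5 OR NOT x2 OR NOT x4)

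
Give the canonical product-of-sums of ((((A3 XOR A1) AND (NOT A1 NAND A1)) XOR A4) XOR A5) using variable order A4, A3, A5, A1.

ΠM(0, 3, 5, 6, 9, 10, 12, 15) = (A4 OR A3 OR A5 OR A1) AND (A4 OR A3 OR NOT A5 OR NOT A1) AND (A4 OR NOT A3 OR A5 OR NOT A1) AND (A4 OR NOT A3 OR NOT A5 OR A1) AND (NOT A4 OR A3 OR A5 OR NOT A1) AND (NOT A4 OR A3 OR NOT A5 OR A1) AND (NOT A4 OR NOT A3 OR A5 OR A1) AND (NOT A4 OR NOT A3 OR NOT A5 OR NOT A1)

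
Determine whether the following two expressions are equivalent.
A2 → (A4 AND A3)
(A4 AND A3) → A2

No, Converse is not equivalent to original (counterexample: A3=0, A2=1, A4=0)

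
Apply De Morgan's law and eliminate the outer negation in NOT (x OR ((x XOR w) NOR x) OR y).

NOT x AND NOT ((x XOR w) NOR x) AND NOT y
De Morgan's: NOT(OR of terms) = AND of negations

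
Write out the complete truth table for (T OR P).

P | T | Output
--------------
0 | 0 | 0
0 | 1 | 1
1 | 0 | 1
1 | 1 | 1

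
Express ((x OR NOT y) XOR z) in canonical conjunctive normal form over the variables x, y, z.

(x OR y OR NOT z) AND (x OR NOT y OR z) AND (NOT x OR y OR NOT z) AND (NOT x OR NOT y OR NOT z)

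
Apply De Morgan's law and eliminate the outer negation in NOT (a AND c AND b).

NOT a OR NOT c OR NOT b
De Morgan's: NOT(AND of terms) = OR of negations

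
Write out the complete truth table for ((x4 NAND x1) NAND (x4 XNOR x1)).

x4 | x1 | Output
----------------
0 | 0 | 0
0 | 1 | 1
1 | 0 | 1
1 | 1 | 1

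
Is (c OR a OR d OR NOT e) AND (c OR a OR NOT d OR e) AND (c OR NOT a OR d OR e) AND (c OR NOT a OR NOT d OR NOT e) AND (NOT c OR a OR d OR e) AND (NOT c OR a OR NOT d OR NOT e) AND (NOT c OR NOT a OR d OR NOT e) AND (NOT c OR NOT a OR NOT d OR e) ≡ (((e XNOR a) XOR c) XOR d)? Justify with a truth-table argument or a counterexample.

Yes, they are equivalent — the two output columns agree on all 16 assignments:
c | a | d | e | Expression 1 | Expression 2
-------------------------------------------
0 | 0 | 0 | 0 | 1 | 1
0 | 0 | 0 | 1 | 0 | 0
0 | 0 | 1 | 0 | 0 | 0
0 | 0 | 1 | 1 | 1 | 1
0 | 1 | 0 | 0 | 0 | 0
0 | 1 | 0 | 1 | 1 | 1
0 | 1 | 1 | 0 | 1 | 1
0 | 1 | 1 | 1 | 0 | 0
1 | 0 | 0 | 0 | 0 | 0
1 | 0 | 0 | 1 | 1 | 1
1 | 0 | 1 | 0 | 1 | 1
1 | 0 | 1 | 1 | 0 | 0
1 | 1 | 0 | 0 | 1 | 1
1 | 1 | 0 | 1 | 0 | 0
1 | 1 | 1 | 0 | 0 | 0
1 | 1 | 1 | 1 | 1 | 1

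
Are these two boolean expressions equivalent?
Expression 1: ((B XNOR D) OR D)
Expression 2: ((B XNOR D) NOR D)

No. Counterexample: with D=0, B=0, Expression 1 = 1 but Expression 2 = 0.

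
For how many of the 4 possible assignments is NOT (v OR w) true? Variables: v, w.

Satisfying assignments: (0,0)
Count: 1 out of 4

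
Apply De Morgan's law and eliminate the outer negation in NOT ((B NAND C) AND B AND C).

NOT (B NAND C) OR NOT B OR NOT C
De Morgan's: NOT(AND of terms) = OR of negations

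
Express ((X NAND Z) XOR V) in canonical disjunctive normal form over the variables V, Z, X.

(NOT V AND NOT Z AND NOT X) OR (NOT V AND NOT Z AND X) OR (NOT V AND Z AND NOT X) OR (V AND Z AND X)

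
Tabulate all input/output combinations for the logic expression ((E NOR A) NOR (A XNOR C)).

A | C | E | Output
------------------
0 | 0 | 0 | 0
0 | 0 | 1 | 0
0 | 1 | 0 | 0
0 | 1 | 1 | 1
1 | 0 | 0 | 1
1 | 0 | 1 | 1
1 | 1 | 0 | 0
1 | 1 | 1 | 0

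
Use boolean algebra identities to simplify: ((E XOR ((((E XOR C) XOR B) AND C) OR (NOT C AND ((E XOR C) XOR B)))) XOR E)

By XOR self-cancellation ((E XOR v) XOR v = E) then distribution ((E AND v) OR (E AND NOT v) = E):
= ((E XOR C) XOR B)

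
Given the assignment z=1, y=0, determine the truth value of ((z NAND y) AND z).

Substituting: ((1 NAND 0) AND 1)
= 1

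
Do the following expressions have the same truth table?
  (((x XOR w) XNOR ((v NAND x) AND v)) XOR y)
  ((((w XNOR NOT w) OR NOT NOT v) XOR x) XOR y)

No. Counterexample: with w=0, x=0, y=0, v=0, Expression 1 = 1 but Expression 2 = 0.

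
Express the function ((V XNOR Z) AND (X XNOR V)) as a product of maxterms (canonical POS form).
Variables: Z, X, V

ΠM(1, 2, 3, 4, 5, 6) = (Z OR X OR NOT V) AND (Z OR NOT X OR V) AND (Z OR NOT X OR NOT V) AND (NOT Z OR X OR V) AND (NOT Z OR X OR NOT V) AND (NOT Z OR NOT X OR V)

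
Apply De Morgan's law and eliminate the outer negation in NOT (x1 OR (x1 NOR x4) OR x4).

NOT x1 AND NOT (x1 NOR x4) AND NOT x4
De Morgan's: NOT(OR of terms) = AND of negations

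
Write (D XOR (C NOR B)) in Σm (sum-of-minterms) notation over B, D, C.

Σm(0, 3, 6, 7) = (NOT B AND NOT D AND NOT C) OR (NOT B AND D AND C) OR (B AND D AND NOT C) OR (B AND D AND C)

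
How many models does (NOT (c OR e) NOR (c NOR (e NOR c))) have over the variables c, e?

Satisfying assignments: (1,0), (1,1)
Count: 2 out of 4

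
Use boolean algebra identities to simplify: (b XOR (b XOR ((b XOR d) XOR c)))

By XOR self-cancellation ((E XOR v) XOR v = E):
= ((b XOR d) XOR c)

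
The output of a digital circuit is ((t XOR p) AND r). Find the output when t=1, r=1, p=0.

Substituting: ((1 XOR 0) AND 1)
= 1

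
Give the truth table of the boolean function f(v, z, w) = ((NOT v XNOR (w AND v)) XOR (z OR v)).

v | z | w | Output
------------------
0 | 0 | 0 | 0
0 | 0 | 1 | 0
0 | 1 | 0 | 1
0 | 1 | 1 | 1
1 | 0 | 0 | 0
1 | 0 | 1 | 1
1 | 1 | 0 | 0
1 | 1 | 1 | 1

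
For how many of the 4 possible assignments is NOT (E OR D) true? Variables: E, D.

Satisfying assignments: (0,0)
Count: 1 out of 4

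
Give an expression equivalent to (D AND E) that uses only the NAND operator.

((D NAND E) NAND (D NAND E))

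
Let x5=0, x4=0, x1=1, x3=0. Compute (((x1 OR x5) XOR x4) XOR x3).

Substituting: (((1 OR 0) XOR 0) XOR 0)
= 1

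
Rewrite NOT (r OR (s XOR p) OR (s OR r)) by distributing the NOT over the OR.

NOT r AND NOT (s XOR p) AND NOT (s OR r)
De Morgan's: NOT(OR of terms) = AND of negations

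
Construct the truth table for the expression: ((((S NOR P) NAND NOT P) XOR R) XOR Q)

R | S | P | Q | Output
----------------------
0 | 0 | 0 | 0 | 0
0 | 0 | 0 | 1 | 1
0 | 0 | 1 | 0 | 1
0 | 0 | 1 | 1 | 0
0 | 1 | 0 | 0 | 1
0 | 1 | 0 | 1 | 0
0 | 1 | 1 | 0 | 1
0 | 1 | 1 | 1 | 0
1 | 0 | 0 | 0 | 1
1 | 0 | 0 | 1 | 0
1 | 0 | 1 | 0 | 0
1 | 0 | 1 | 1 | 1
1 | 1 | 0 | 0 | 0
1 | 1 | 0 | 1 | 1
1 | 1 | 1 | 0 | 0
1 | 1 | 1 | 1 | 1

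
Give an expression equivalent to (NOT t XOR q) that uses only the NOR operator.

(((((t NOR t) NOR q) NOR ((t NOR t) NOR q)) NOR (((t NOR t) NOR q) NOR ((t NOR t) NOR q))) NOR (((((t NOR t) NOR (t NOR t)) NOR (q NOR q)) NOR (((t NOR t) NOR (t NOR t)) NOR (q NOR q))) NOR ((((t NOR t) NOR (t NOR t)) NOR (q NOR q)) NOR (((t NOR t) NOR (t NOR t)) NOR (q NOR q)))))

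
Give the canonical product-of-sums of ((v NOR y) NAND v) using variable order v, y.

ΠM() = TRUE (no maxterms)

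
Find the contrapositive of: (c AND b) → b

Contrapositive: NOT b → NOT (c AND b)
Note: A statement and its contrapositive are logically equivalent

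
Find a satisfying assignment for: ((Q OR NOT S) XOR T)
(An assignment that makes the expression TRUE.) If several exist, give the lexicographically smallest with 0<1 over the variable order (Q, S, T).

Q=0, S=0, T=0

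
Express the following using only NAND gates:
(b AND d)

((b NAND d) NAND (b NAND d))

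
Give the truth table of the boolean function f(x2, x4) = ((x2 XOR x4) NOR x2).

x2 | x4 | Output
----------------
0 | 0 | 1
0 | 1 | 0
1 | 0 | 0
1 | 1 | 0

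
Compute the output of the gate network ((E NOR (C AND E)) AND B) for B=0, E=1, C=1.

Substituting: ((1 NOR (1 AND 1)) AND 0)
= 0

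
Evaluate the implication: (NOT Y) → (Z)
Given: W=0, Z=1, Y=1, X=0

Antecedent (NOT Y) = 0; consequent (Z) = 1.
0 → 1 = 1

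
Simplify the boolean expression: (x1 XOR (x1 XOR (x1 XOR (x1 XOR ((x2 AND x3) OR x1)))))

By XOR self-cancellation ((E XOR v) XOR v = E) then XOR self-cancellation ((E XOR v) XOR v = E):
= ((x2 AND x3) OR x1)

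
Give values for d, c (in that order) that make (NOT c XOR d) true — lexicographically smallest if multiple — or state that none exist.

d=0, c=0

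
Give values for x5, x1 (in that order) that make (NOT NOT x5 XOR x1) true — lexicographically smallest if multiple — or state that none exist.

x5=0, x1=1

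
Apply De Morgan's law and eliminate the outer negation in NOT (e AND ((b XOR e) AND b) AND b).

NOT e OR NOT ((b XOR e) AND b) OR NOT b
De Morgan's: NOT(AND of terms) = OR of negations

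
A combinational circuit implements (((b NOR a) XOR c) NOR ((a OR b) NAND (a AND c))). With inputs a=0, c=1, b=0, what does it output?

Substituting: (((0 NOR 0) XOR 1) NOR ((0 OR 0) NAND (0 AND 1)))
= 0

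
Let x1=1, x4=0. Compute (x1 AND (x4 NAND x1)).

Substituting: (1 AND (0 NAND 1))
= 1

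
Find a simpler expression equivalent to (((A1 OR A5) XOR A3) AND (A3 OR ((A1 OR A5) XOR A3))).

By absorption (E AND (E OR v) = E):
= ((A1 OR A5) XOR A3)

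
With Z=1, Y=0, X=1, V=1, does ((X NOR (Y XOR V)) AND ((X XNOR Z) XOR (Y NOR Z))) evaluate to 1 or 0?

Substituting: ((1 NOR (0 XOR 1)) AND ((1 XNOR 1) XOR (0 NOR 1)))
= 0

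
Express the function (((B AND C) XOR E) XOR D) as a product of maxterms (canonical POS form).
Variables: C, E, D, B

ΠM(0, 1, 6, 7, 8, 11, 13, 14) = (C OR E OR D OR B) AND (C OR E OR D OR NOT B) AND (C OR NOT E OR NOT D OR B) AND (C OR NOT E OR NOT D OR NOT B) AND (NOT C OR E OR D OR B) AND (NOT C OR E OR NOT D OR NOT B) AND (NOT C OR NOT E OR D OR NOT B) AND (NOT C OR NOT E OR NOT D OR B)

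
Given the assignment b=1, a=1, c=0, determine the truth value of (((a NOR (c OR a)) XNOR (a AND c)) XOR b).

Substituting: (((1 NOR (0 OR 1)) XNOR (1 AND 0)) XOR 1)
= 0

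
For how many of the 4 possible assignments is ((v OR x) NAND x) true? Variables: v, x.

Satisfying assignments: (0,0), (1,0)
Count: 2 out of 4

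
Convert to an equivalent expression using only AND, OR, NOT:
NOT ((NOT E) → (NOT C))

(NOT E) AND C
(Negated implication: NOT(A → B) = A AND NOT B)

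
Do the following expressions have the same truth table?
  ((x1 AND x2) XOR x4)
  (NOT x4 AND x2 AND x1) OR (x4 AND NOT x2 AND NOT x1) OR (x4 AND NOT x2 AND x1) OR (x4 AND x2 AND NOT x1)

Yes, they are equivalent — the two output columns agree on all 8 assignments:
x4 | x2 | x1 | Expression 1 | Expression 2
------------------------------------------
0 | 0 | 0 | 0 | 0
0 | 0 | 1 | 0 | 0
0 | 1 | 0 | 0 | 0
0 | 1 | 1 | 1 | 1
1 | 0 | 0 | 1 | 1
1 | 0 | 1 | 1 | 1
1 | 1 | 0 | 1 | 1
1 | 1 | 1 | 0 | 0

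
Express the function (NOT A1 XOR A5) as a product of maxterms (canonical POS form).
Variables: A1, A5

ΠM(1, 2) = (A1 OR NOT A5) AND (NOT A1 OR A5)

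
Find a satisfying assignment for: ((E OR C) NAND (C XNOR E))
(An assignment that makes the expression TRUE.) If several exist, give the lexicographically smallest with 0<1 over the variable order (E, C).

E=0, C=0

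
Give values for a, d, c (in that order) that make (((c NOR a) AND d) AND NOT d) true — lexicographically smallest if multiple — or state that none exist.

UNSATISFIABLE - no assignment makes this expression true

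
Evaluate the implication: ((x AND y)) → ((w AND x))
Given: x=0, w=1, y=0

Antecedent ((x AND y)) = 0; consequent ((w AND x)) = 0.
0 → 0 = 1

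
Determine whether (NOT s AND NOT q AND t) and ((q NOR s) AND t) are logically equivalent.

Yes, they are equivalent — the two output columns agree on all 8 assignments:
s | q | t | Expression 1 | Expression 2
---------------------------------------
0 | 0 | 0 | 0 | 0
0 | 0 | 1 | 1 | 1
0 | 1 | 0 | 0 | 0
0 | 1 | 1 | 0 | 0
1 | 0 | 0 | 0 | 0
1 | 0 | 1 | 0 | 0
1 | 1 | 0 | 0 | 0
1 | 1 | 1 | 0 | 0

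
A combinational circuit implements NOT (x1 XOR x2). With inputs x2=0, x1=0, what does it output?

Substituting: NOT (0 XOR 0)
= 1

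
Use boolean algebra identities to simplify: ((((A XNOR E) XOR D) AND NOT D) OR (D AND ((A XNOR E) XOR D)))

By distribution ((E AND v) OR (E AND NOT v) = E):
= ((A XNOR E) XOR D)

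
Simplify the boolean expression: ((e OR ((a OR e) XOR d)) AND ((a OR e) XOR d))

By absorption (E AND (E OR v) = E):
= ((a OR e) XOR d)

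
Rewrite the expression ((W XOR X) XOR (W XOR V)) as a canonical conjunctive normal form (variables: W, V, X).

(W OR V OR X) AND (W OR NOT V OR NOT X) AND (NOT W OR V OR X) AND (NOT W OR NOT V OR NOT X)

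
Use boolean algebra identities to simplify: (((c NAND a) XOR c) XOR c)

By XOR self-cancellation ((E XOR v) XOR v = E):
= (c NAND a)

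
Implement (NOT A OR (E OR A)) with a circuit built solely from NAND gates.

(((A NAND A) NAND (A NAND A)) NAND (((E NAND E) NAND (A NAND A)) NAND ((E NAND E) NAND (A NAND A))))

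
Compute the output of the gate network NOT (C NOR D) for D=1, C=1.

Substituting: NOT (1 NOR 1)
= 1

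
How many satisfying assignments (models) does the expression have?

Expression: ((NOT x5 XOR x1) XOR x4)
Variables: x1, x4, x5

Satisfying assignments: (0,0,0), (0,1,1), (1,0,1), (1,1,0)
Count: 4 out of 8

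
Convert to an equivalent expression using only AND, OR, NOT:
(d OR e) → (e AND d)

NOT (d OR e) OR (e AND d)
(Implication elimination: A → B = NOT A OR B)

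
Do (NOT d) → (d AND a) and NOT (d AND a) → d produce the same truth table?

Yes, Contrapositive is always equivalent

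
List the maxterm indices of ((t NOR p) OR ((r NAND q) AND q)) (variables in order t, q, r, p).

ΠM(1, 3, 7, 8, 9, 10, 11, 14, 15) = (t OR q OR r OR NOT p) AND (t OR q OR NOT r OR NOT p) AND (t OR NOT q OR NOT r OR NOT p) AND (NOT t OR q OR r OR p) AND (NOT t OR q OR r OR NOT p) AND (NOT t OR q OR NOT r OR p) AND (NOT t OR q OR NOT r OR NOT p) AND (NOT t OR NOT q OR NOT r OR p) AND (NOT t OR NOT q OR NOT r OR NOT p)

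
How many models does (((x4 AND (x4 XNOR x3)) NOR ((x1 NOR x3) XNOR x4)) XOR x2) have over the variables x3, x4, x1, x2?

Satisfying assignments: (0,0,0,0), (0,0,1,1), (0,1,0,1), (0,1,1,0), (1,0,0,1), (1,0,1,1), (1,1,0,1), (1,1,1,1)
Count: 8 out of 16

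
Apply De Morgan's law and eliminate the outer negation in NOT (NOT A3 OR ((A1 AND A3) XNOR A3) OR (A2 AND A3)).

A3 AND NOT ((A1 AND A3) XNOR A3) AND NOT (A2 AND A3)
De Morgan's: NOT(OR of terms) = AND of negations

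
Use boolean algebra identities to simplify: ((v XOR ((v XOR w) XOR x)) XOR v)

By XOR self-cancellation ((E XOR v) XOR v = E):
= ((v XOR w) XOR x)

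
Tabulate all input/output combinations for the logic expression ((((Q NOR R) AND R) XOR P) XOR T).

P | T | Q | R | Output
----------------------
0 | 0 | 0 | 0 | 0
0 | 0 | 0 | 1 | 0
0 | 0 | 1 | 0 | 0
0 | 0 | 1 | 1 | 0
0 | 1 | 0 | 0 | 1
0 | 1 | 0 | 1 | 1
0 | 1 | 1 | 0 | 1
0 | 1 | 1 | 1 | 1
1 | 0 | 0 | 0 | 1
1 | 0 | 0 | 1 | 1
1 | 0 | 1 | 0 | 1
1 | 0 | 1 | 1 | 1
1 | 1 | 0 | 0 | 0
1 | 1 | 0 | 1 | 0
1 | 1 | 1 | 0 | 0
1 | 1 | 1 | 1 | 0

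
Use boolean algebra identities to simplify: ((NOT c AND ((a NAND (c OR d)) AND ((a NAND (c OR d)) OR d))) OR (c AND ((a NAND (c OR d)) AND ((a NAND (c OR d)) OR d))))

By distribution ((E AND v) OR (E AND NOT v) = E) then absorption (E AND (E OR v) = E):
= (a NAND (c OR d))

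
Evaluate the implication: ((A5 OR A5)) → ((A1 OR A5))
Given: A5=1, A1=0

Antecedent ((A5 OR A5)) = 1; consequent ((A1 OR A5)) = 1.
1 → 1 = 1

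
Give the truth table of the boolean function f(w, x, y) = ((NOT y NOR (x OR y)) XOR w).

w | x | y | Output
------------------
0 | 0 | 0 | 0
0 | 0 | 1 | 0
0 | 1 | 0 | 0
0 | 1 | 1 | 0
1 | 0 | 0 | 1
1 | 0 | 1 | 1
1 | 1 | 0 | 1
1 | 1 | 1 | 1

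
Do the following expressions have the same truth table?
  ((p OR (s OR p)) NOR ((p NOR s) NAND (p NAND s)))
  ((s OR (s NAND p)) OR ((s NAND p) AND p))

No. Counterexample: with s=0, p=1, Expression 1 = 0 but Expression 2 = 1.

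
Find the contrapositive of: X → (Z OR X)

Contrapositive: NOT (Z OR X) → NOT X
Note: A statement and its contrapositive are logically equivalent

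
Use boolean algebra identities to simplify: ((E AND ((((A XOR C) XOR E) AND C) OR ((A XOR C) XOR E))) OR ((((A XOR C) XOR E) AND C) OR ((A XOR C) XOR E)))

By absorption (E OR (E AND v) = E) then absorption (E OR (E AND v) = E):
= ((A XOR C) XOR E)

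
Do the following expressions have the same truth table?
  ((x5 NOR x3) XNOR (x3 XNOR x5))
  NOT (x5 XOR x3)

No. Counterexample: with x5=0, x3=1, Expression 1 = 1 but Expression 2 = 0.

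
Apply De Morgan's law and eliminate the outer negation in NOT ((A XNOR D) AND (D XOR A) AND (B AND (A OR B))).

NOT (A XNOR D) OR NOT (D XOR A) OR NOT (B AND (A OR B))
De Morgan's: NOT(AND of terms) = OR of negations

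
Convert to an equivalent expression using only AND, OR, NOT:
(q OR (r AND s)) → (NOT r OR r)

NOT (q OR (r AND s)) OR (NOT r OR r)
(Implication elimination: A → B = NOT A OR B)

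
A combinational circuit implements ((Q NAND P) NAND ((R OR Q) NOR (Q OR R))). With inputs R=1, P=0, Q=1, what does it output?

Substituting: ((1 NAND 0) NAND ((1 OR 1) NOR (1 OR 1)))
= 1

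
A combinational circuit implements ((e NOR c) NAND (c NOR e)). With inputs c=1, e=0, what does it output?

Substituting: ((0 NOR 1) NAND (1 NOR 0))
= 1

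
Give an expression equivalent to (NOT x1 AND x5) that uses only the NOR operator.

(((x1 NOR x1) NOR (x1 NOR x1)) NOR (x5 NOR x5))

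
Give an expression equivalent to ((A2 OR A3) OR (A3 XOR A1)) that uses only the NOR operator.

((((A2 NOR A3) NOR (A2 NOR A3)) NOR ((((A3 NOR A1) NOR (A3 NOR A1)) NOR ((A3 NOR A1) NOR (A3 NOR A1))) NOR ((((A3 NOR A3) NOR (A1 NOR A1)) NOR ((A3 NOR A3) NOR (A1 NOR A1))) NOR (((A3 NOR A3) NOR (A1 NOR A1)) NOR ((A3 NOR A3) NOR (A1 NOR A1)))))) NOR (((A2 NOR A3) NOR (A2 NOR A3)) NOR ((((A3 NOR A1) NOR (A3 NOR A1)) NOR ((A3 NOR A1) NOR (A3 NOR A1))) NOR ((((A3 NOR A3) NOR (A1 NOR A1)) NOR ((A3 NOR A3) NOR (A1 NOR A1))) NOR (((A3 NOR A3) NOR (A1 NOR A1)) NOR ((A3 NOR A3) NOR (A1 NOR A1)))))))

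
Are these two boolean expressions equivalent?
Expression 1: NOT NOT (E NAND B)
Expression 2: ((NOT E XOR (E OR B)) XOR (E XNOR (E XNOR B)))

Yes, they are equivalent — the two output columns agree on all 4 assignments:
E | B | Expression 1 | Expression 2
-----------------------------------
0 | 0 | 1 | 1
0 | 1 | 1 | 1
1 | 0 | 1 | 1
1 | 1 | 0 | 0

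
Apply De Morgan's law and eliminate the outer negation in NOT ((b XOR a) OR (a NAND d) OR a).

NOT (b XOR a) AND NOT (a NAND d) AND NOT a
De Morgan's: NOT(OR of terms) = AND of negations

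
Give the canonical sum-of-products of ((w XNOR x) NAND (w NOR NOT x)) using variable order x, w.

Σm(0, 1, 2, 3) = (NOT x AND NOT w) OR (NOT x AND w) OR (x AND NOT w) OR (x AND w)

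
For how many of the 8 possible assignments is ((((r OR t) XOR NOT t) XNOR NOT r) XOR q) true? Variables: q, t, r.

Satisfying assignments: (0,0,0), (0,0,1), (0,1,0), (1,1,1)
Count: 4 out of 8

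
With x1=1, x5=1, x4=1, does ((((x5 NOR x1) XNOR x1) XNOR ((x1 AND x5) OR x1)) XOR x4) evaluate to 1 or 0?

Substituting: ((((1 NOR 1) XNOR 1) XNOR ((1 AND 1) OR 1)) XOR 1)
= 1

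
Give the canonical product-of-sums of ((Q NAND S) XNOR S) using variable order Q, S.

ΠM(0, 2, 3) = (Q OR S) AND (NOT Q OR S) AND (NOT Q OR NOT S)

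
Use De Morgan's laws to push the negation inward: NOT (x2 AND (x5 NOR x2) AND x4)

NOT x2 OR NOT (x5 NOR x2) OR NOT x4
De Morgan's: NOT(AND of terms) = OR of negations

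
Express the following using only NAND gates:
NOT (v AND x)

(((v NAND x) NAND (v NAND x)) NAND ((v NAND x) NAND (v NAND x)))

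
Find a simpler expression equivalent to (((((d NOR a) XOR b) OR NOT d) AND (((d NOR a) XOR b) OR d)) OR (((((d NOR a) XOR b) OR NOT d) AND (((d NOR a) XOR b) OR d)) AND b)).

By absorption (E OR (E AND v) = E) then distribution ((E OR v) AND (E OR NOT v) = E):
= ((d NOR a) XOR b)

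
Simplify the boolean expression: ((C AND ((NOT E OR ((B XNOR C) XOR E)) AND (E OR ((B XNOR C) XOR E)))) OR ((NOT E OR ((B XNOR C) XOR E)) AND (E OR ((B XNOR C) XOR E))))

By absorption (E OR (E AND v) = E) then distribution ((E OR v) AND (E OR NOT v) = E):
= ((B XNOR C) XOR E)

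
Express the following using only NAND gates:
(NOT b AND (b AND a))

(((b NAND b) NAND ((b NAND a) NAND (b NAND a))) NAND ((b NAND b) NAND ((b NAND a) NAND (b NAND a))))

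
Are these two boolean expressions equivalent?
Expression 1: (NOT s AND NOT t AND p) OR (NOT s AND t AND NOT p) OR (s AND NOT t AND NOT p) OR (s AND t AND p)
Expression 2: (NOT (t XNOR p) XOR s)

Yes, they are equivalent — the two output columns agree on all 8 assignments:
s | t | p | Expression 1 | Expression 2
---------------------------------------
0 | 0 | 0 | 0 | 0
0 | 0 | 1 | 1 | 1
0 | 1 | 0 | 1 | 1
0 | 1 | 1 | 0 | 0
1 | 0 | 0 | 1 | 1
1 | 0 | 1 | 0 | 0
1 | 1 | 0 | 0 | 0
1 | 1 | 1 | 1 | 1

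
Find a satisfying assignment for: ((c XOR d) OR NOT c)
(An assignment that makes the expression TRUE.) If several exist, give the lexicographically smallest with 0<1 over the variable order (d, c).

d=0, c=0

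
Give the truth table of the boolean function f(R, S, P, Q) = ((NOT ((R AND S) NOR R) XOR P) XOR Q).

R | S | P | Q | Output
----------------------
0 | 0 | 0 | 0 | 0
0 | 0 | 0 | 1 | 1
0 | 0 | 1 | 0 | 1
0 | 0 | 1 | 1 | 0
0 | 1 | 0 | 0 | 0
0 | 1 | 0 | 1 | 1
0 | 1 | 1 | 0 | 1
0 | 1 | 1 | 1 | 0
1 | 0 | 0 | 0 | 1
1 | 0 | 0 | 1 | 0
1 | 0 | 1 | 0 | 0
1 | 0 | 1 | 1 | 1
1 | 1 | 0 | 0 | 1
1 | 1 | 0 | 1 | 0
1 | 1 | 1 | 0 | 0
1 | 1 | 1 | 1 | 1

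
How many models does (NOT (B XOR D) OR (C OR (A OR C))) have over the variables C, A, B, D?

Satisfying assignments: (0,0,0,0), (0,0,1,1), (0,1,0,0), (0,1,0,1), (0,1,1,0), (0,1,1,1), (1,0,0,0), (1,0,0,1), (1,0,1,0), (1,0,1,1), (1,1,0,0), (1,1,0,1), (1,1,1,0), (1,1,1,1)
Count: 14 out of 16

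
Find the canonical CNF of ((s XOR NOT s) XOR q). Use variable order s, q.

(s OR NOT q) AND (NOT s OR NOT q)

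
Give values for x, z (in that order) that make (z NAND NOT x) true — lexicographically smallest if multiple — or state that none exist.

x=0, z=0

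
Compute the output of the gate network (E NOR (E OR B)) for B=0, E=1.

Substituting: (1 NOR (1 OR 0))
= 0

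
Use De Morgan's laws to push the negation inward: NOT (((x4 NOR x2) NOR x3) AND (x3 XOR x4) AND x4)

NOT ((x4 NOR x2) NOR x3) OR NOT (x3 XOR x4) OR NOT x4
De Morgan's: NOT(AND of terms) = OR of negations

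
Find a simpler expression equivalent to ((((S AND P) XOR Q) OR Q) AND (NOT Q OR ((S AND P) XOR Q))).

By distribution ((E OR v) AND (E OR NOT v) = E):
= ((S AND P) XOR Q)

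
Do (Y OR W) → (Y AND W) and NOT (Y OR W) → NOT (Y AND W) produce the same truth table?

No, Inverse is not equivalent to original (counterexample: W=0, Y=1)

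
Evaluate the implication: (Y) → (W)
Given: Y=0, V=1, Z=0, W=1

Antecedent (Y) = 0; consequent (W) = 1.
0 → 1 = 1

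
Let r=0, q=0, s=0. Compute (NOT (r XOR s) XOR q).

Substituting: (NOT (0 XOR 0) XOR 0)
= 1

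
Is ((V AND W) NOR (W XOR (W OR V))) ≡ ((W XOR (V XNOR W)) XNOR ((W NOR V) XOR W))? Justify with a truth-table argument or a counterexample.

No. Counterexample: with W=0, V=1, Expression 1 = 0 but Expression 2 = 1.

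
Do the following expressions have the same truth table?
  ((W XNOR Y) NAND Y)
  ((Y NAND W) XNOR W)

No. Counterexample: with W=0, Y=0, Expression 1 = 1 but Expression 2 = 0.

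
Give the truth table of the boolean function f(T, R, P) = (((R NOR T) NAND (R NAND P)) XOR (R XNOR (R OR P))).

T | R | P | Output
------------------
0 | 0 | 0 | 1
0 | 0 | 1 | 0
0 | 1 | 0 | 0
0 | 1 | 1 | 0
1 | 0 | 0 | 0
1 | 0 | 1 | 1
1 | 1 | 0 | 0
1 | 1 | 1 | 0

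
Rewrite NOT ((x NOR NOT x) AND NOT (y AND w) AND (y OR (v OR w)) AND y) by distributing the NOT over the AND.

NOT (x NOR NOT x) OR (y AND w) OR NOT (y OR (v OR w)) OR NOT y
De Morgan's: NOT(AND of terms) = OR of negations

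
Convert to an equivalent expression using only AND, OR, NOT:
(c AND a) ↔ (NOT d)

((c AND a) AND (NOT d)) OR (NOT (c AND a) AND d)
(Biconditional = both true or both false)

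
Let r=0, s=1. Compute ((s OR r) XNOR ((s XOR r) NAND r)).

Substituting: ((1 OR 0) XNOR ((1 XOR 0) NAND 0))
= 1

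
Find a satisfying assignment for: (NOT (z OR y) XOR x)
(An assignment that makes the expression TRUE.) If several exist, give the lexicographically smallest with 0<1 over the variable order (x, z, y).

x=0, z=0, y=0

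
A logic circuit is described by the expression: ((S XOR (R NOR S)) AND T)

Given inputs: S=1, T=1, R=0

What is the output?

Substituting: ((1 XOR (0 NOR 1)) AND 1)
= 1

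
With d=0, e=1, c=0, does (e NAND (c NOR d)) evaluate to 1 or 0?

Substituting: (1 NAND (0 NOR 0))
= 0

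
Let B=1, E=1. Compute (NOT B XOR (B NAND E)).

Substituting: (NOT 1 XOR (1 NAND 1))
= 0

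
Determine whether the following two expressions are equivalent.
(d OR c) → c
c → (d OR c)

No, Converse is not equivalent to original (counterexample: d=1, c=0)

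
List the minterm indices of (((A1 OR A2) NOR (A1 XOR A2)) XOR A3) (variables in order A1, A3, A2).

Σm(0, 3, 6, 7) = (NOT A1 AND NOT A3 AND NOT A2) OR (NOT A1 AND A3 AND A2) OR (A1 AND A3 AND NOT A2) OR (A1 AND A3 AND A2)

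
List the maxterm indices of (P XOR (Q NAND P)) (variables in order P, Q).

ΠM(2) = (NOT P OR Q)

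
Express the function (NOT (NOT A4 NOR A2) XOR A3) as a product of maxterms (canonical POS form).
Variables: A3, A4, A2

ΠM(2, 4, 5, 7) = (A3 OR NOT A4 OR A2) AND (NOT A3 OR A4 OR A2) AND (NOT A3 OR A4 OR NOT A2) AND (NOT A3 OR NOT A4 OR NOT A2)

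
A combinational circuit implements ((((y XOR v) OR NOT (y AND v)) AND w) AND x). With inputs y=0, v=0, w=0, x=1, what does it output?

Substituting: ((((0 XOR 0) OR NOT (0 AND 0)) AND 0) AND 1)
= 0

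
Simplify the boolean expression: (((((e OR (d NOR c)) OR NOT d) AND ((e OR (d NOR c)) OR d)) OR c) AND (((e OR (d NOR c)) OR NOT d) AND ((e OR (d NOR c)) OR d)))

By absorption (E AND (E OR v) = E) then distribution ((E OR v) AND (E OR NOT v) = E):
= (e OR (d NOR c))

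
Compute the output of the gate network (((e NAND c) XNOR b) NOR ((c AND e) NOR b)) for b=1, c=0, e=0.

Substituting: (((0 NAND 0) XNOR 1) NOR ((0 AND 0) NOR 1))
= 0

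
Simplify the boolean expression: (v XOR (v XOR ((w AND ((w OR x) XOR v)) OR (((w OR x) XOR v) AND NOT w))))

By XOR self-cancellation ((E XOR v) XOR v = E) then distribution ((E AND v) OR (E AND NOT v) = E):
= ((w OR x) XOR v)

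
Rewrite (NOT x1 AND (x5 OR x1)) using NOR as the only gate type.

(((x1 NOR x1) NOR (x1 NOR x1)) NOR (((x5 NOR x1) NOR (x5 NOR x1)) NOR ((x5 NOR x1) NOR (x5 NOR x1))))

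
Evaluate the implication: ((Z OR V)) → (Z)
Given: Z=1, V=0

Antecedent ((Z OR V)) = 1; consequent (Z) = 1.
1 → 1 = 1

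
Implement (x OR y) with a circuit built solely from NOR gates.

((x NOR y) NOR (x NOR y))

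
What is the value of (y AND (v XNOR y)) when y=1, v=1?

Substituting: (1 AND (1 XNOR 1))
= 1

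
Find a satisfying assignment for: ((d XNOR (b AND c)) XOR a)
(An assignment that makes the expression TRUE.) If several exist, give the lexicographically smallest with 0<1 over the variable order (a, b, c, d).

a=0, b=0, c=0, d=0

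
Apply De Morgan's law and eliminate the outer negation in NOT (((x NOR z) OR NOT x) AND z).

NOT ((x NOR z) OR NOT x) OR NOT z
De Morgan's: NOT(AND of terms) = OR of negations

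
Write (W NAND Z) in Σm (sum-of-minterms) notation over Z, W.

Σm(0, 1, 2) = (NOT Z AND NOT W) OR (NOT Z AND W) OR (Z AND NOT W)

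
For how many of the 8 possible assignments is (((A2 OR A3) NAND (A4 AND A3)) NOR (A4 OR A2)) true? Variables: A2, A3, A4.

No assignment satisfies the expression.
Count: 0 out of 8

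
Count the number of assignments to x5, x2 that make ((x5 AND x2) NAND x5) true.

Satisfying assignments: (0,0), (0,1), (1,0)
Count: 3 out of 4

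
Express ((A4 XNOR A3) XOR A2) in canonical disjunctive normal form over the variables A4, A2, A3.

(NOT A4 AND NOT A2 AND NOT A3) OR (NOT A4 AND A2 AND A3) OR (A4 AND NOT A2 AND A3) OR (A4 AND A2 AND NOT A3)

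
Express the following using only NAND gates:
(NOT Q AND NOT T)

(((Q NAND Q) NAND (T NAND T)) NAND ((Q NAND Q) NAND (T NAND T)))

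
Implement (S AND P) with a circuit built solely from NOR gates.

((S NOR S) NOR (P NOR P))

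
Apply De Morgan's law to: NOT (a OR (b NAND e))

NOT a AND NOT (b NAND e)
De Morgan's: NOT(OR of terms) = AND of negations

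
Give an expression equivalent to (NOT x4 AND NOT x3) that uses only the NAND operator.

(((x4 NAND x4) NAND (x3 NAND x3)) NAND ((x4 NAND x4) NAND (x3 NAND x3)))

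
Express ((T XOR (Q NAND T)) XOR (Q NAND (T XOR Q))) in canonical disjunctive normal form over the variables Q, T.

(NOT Q AND T) OR (Q AND NOT T)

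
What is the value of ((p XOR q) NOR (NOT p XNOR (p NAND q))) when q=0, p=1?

Substituting: ((1 XOR 0) NOR (NOT 1 XNOR (1 NAND 0)))
= 0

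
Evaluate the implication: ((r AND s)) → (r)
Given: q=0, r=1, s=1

Antecedent ((r AND s)) = 1; consequent (r) = 1.
1 → 1 = 1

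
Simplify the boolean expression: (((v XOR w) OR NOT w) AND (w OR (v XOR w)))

By distribution ((E OR v) AND (E OR NOT v) = E):
= (v XOR w)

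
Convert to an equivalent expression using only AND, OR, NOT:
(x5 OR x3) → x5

NOT (x5 OR x3) OR x5
(Implication elimination: A → B = NOT A OR B)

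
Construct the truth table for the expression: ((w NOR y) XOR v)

v | w | y | Output
------------------
0 | 0 | 0 | 1
0 | 0 | 1 | 0
0 | 1 | 0 | 0
0 | 1 | 1 | 0
1 | 0 | 0 | 0
1 | 0 | 1 | 1
1 | 1 | 0 | 1
1 | 1 | 1 | 1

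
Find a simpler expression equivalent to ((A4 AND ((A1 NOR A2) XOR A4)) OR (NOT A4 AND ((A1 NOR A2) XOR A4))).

By distribution ((E AND v) OR (E AND NOT v) = E):
= ((A1 NOR A2) XOR A4)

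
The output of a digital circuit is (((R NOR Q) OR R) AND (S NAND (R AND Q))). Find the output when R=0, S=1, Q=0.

Substituting: (((0 NOR 0) OR 0) AND (1 NAND (0 AND 0)))
= 1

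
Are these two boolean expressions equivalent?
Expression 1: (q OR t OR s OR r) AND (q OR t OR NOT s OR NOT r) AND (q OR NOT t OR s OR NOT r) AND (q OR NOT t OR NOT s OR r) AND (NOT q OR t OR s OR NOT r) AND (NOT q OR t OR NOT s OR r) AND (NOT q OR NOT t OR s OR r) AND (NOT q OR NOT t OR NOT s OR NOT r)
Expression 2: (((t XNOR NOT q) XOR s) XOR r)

Yes, they are equivalent — the two output columns agree on all 16 assignments:
q | t | s | r | Expression 1 | Expression 2
-------------------------------------------
0 | 0 | 0 | 0 | 0 | 0
0 | 0 | 0 | 1 | 1 | 1
0 | 0 | 1 | 0 | 1 | 1
0 | 0 | 1 | 1 | 0 | 0
0 | 1 | 0 | 0 | 1 | 1
0 | 1 | 0 | 1 | 0 | 0
0 | 1 | 1 | 0 | 0 | 0
0 | 1 | 1 | 1 | 1 | 1
1 | 0 | 0 | 0 | 1 | 1
1 | 0 | 0 | 1 | 0 | 0
1 | 0 | 1 | 0 | 0 | 0
1 | 0 | 1 | 1 | 1 | 1
1 | 1 | 0 | 0 | 0 | 0
1 | 1 | 0 | 1 | 1 | 1
1 | 1 | 1 | 0 | 1 | 1
1 | 1 | 1 | 1 | 0 | 0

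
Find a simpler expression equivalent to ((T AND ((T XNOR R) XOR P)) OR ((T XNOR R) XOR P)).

By absorption (E OR (E AND v) = E):
= ((T XNOR R) XOR P)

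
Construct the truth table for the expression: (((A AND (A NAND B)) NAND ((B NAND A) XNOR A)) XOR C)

B | A | C | Output
------------------
0 | 0 | 0 | 1
0 | 0 | 1 | 0
0 | 1 | 0 | 0
0 | 1 | 1 | 1
1 | 0 | 0 | 1
1 | 0 | 1 | 0
1 | 1 | 0 | 1
1 | 1 | 1 | 0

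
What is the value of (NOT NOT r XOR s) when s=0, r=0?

Substituting: (NOT NOT 0 XOR 0)
= 0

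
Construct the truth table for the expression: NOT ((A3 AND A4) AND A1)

A4 | A1 | A3 | Output
---------------------
0 | 0 | 0 | 1
0 | 0 | 1 | 1
0 | 1 | 0 | 1
0 | 1 | 1 | 1
1 | 0 | 0 | 1
1 | 0 | 1 | 1
1 | 1 | 0 | 1
1 | 1 | 1 | 0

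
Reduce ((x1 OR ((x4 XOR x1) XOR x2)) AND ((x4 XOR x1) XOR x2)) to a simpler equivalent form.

By absorption (E AND (E OR v) = E):
= ((x4 XOR x1) XOR x2)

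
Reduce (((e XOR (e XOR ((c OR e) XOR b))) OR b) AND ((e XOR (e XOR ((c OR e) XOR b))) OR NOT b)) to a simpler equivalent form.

By distribution ((E OR v) AND (E OR NOT v) = E) then XOR self-cancellation ((E XOR v) XOR v = E):
= ((c OR e) XOR b)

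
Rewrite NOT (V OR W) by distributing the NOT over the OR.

NOT V AND NOT W
De Morgan's: NOT(OR of terms) = AND of negations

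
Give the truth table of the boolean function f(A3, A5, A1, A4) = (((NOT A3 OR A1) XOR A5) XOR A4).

A3 | A5 | A1 | A4 | Output
--------------------------
0 | 0 | 0 | 0 | 1
0 | 0 | 0 | 1 | 0
0 | 0 | 1 | 0 | 1
0 | 0 | 1 | 1 | 0
0 | 1 | 0 | 0 | 0
0 | 1 | 0 | 1 | 1
0 | 1 | 1 | 0 | 0
0 | 1 | 1 | 1 | 1
1 | 0 | 0 | 0 | 0
1 | 0 | 0 | 1 | 1
1 | 0 | 1 | 0 | 1
1 | 0 | 1 | 1 | 0
1 | 1 | 0 | 0 | 1
1 | 1 | 0 | 1 | 0
1 | 1 | 1 | 0 | 0
1 | 1 | 1 | 1 | 1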